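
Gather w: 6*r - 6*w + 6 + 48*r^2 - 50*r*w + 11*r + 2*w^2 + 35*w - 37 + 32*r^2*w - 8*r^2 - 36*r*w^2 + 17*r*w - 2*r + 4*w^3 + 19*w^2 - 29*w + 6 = 40*r^2 + 15*r + 4*w^3 + w^2*(21 - 36*r) + w*(32*r^2 - 33*r) - 25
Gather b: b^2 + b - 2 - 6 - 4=b^2 + b - 12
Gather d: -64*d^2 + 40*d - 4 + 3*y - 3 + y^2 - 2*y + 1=-64*d^2 + 40*d + y^2 + y - 6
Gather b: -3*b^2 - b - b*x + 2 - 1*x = -3*b^2 + b*(-x - 1) - x + 2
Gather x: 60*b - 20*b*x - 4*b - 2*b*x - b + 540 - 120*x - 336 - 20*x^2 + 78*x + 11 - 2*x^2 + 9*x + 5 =55*b - 22*x^2 + x*(-22*b - 33) + 220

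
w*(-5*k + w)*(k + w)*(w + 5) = -5*k^2*w^2 - 25*k^2*w - 4*k*w^3 - 20*k*w^2 + w^4 + 5*w^3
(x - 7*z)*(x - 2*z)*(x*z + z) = x^3*z - 9*x^2*z^2 + x^2*z + 14*x*z^3 - 9*x*z^2 + 14*z^3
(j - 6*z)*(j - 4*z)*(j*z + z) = j^3*z - 10*j^2*z^2 + j^2*z + 24*j*z^3 - 10*j*z^2 + 24*z^3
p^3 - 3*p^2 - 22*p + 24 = (p - 6)*(p - 1)*(p + 4)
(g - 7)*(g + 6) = g^2 - g - 42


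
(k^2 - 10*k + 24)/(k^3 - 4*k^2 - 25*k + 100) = (k - 6)/(k^2 - 25)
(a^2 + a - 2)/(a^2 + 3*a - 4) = (a + 2)/(a + 4)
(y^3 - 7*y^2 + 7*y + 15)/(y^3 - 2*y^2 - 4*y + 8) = (y^3 - 7*y^2 + 7*y + 15)/(y^3 - 2*y^2 - 4*y + 8)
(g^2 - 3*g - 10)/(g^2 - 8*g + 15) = (g + 2)/(g - 3)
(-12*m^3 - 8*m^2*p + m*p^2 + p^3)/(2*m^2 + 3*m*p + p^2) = (-6*m^2 - m*p + p^2)/(m + p)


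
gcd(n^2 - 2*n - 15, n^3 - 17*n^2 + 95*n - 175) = n - 5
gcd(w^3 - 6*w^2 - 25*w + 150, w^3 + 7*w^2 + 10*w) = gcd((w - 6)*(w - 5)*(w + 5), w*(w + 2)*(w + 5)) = w + 5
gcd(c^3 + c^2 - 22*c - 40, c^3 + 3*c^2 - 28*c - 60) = c^2 - 3*c - 10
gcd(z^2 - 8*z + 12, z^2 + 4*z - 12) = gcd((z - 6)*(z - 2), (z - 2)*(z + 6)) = z - 2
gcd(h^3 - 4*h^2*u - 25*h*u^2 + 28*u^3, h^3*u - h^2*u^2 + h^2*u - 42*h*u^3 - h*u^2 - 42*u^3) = -h + 7*u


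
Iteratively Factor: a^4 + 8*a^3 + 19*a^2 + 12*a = (a + 3)*(a^3 + 5*a^2 + 4*a) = (a + 1)*(a + 3)*(a^2 + 4*a) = a*(a + 1)*(a + 3)*(a + 4)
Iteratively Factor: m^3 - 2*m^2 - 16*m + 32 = (m + 4)*(m^2 - 6*m + 8) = (m - 2)*(m + 4)*(m - 4)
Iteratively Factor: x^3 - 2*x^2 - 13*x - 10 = (x + 1)*(x^2 - 3*x - 10) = (x - 5)*(x + 1)*(x + 2)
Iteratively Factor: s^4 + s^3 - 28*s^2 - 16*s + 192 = (s - 3)*(s^3 + 4*s^2 - 16*s - 64) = (s - 4)*(s - 3)*(s^2 + 8*s + 16) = (s - 4)*(s - 3)*(s + 4)*(s + 4)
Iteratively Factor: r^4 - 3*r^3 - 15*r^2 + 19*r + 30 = (r + 1)*(r^3 - 4*r^2 - 11*r + 30) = (r - 5)*(r + 1)*(r^2 + r - 6) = (r - 5)*(r + 1)*(r + 3)*(r - 2)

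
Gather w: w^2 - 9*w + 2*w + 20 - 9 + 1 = w^2 - 7*w + 12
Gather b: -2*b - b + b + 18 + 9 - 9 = 18 - 2*b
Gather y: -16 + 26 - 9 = 1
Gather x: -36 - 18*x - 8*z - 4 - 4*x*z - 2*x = x*(-4*z - 20) - 8*z - 40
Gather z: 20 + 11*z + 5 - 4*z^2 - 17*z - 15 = -4*z^2 - 6*z + 10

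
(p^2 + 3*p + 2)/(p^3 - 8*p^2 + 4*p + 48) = (p + 1)/(p^2 - 10*p + 24)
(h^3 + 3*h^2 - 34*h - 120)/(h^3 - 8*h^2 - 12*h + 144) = (h + 5)/(h - 6)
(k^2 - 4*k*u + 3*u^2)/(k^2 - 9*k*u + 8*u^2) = (-k + 3*u)/(-k + 8*u)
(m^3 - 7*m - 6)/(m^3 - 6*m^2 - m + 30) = (m + 1)/(m - 5)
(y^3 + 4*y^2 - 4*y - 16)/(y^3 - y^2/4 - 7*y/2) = 4*(y^2 + 6*y + 8)/(y*(4*y + 7))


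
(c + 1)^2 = c^2 + 2*c + 1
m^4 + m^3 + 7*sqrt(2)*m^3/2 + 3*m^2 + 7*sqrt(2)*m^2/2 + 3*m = m*(m + 1)*(m + sqrt(2)/2)*(m + 3*sqrt(2))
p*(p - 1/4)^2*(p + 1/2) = p^4 - 3*p^2/16 + p/32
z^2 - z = z*(z - 1)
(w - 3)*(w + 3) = w^2 - 9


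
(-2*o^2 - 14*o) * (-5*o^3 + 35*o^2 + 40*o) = 10*o^5 - 570*o^3 - 560*o^2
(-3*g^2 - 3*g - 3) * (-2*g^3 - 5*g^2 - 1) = 6*g^5 + 21*g^4 + 21*g^3 + 18*g^2 + 3*g + 3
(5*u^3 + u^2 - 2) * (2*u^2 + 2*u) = 10*u^5 + 12*u^4 + 2*u^3 - 4*u^2 - 4*u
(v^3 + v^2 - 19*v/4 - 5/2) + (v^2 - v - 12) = v^3 + 2*v^2 - 23*v/4 - 29/2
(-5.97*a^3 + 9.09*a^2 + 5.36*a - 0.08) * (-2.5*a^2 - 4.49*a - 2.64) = 14.925*a^5 + 4.0803*a^4 - 38.4533*a^3 - 47.864*a^2 - 13.7912*a + 0.2112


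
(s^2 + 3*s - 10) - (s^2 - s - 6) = 4*s - 4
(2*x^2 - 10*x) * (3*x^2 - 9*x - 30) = 6*x^4 - 48*x^3 + 30*x^2 + 300*x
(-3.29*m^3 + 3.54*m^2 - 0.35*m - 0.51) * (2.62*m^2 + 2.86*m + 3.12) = -8.6198*m^5 - 0.134599999999999*m^4 - 1.0574*m^3 + 8.7076*m^2 - 2.5506*m - 1.5912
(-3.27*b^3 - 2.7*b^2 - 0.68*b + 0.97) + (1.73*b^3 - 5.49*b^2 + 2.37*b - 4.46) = -1.54*b^3 - 8.19*b^2 + 1.69*b - 3.49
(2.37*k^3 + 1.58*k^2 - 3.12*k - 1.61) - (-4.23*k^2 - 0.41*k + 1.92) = 2.37*k^3 + 5.81*k^2 - 2.71*k - 3.53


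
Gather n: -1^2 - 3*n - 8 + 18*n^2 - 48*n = 18*n^2 - 51*n - 9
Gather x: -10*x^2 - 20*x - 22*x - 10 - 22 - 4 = -10*x^2 - 42*x - 36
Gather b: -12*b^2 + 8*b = -12*b^2 + 8*b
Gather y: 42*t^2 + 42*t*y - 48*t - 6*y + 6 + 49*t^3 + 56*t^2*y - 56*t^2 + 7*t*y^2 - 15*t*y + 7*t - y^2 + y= 49*t^3 - 14*t^2 - 41*t + y^2*(7*t - 1) + y*(56*t^2 + 27*t - 5) + 6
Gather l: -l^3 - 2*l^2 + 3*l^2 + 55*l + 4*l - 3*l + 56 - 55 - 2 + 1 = -l^3 + l^2 + 56*l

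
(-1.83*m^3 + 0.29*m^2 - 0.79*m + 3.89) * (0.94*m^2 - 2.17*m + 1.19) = -1.7202*m^5 + 4.2437*m^4 - 3.5496*m^3 + 5.716*m^2 - 9.3814*m + 4.6291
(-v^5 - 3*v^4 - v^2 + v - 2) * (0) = 0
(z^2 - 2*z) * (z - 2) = z^3 - 4*z^2 + 4*z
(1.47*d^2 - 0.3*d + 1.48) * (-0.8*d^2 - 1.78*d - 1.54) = -1.176*d^4 - 2.3766*d^3 - 2.9138*d^2 - 2.1724*d - 2.2792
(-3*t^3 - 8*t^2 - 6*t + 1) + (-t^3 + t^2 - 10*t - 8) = -4*t^3 - 7*t^2 - 16*t - 7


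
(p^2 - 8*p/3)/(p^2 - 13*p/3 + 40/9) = 3*p/(3*p - 5)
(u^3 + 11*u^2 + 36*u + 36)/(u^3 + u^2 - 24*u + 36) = (u^2 + 5*u + 6)/(u^2 - 5*u + 6)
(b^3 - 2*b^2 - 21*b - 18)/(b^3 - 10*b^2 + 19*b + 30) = (b + 3)/(b - 5)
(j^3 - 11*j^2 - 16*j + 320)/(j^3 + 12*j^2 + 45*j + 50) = (j^2 - 16*j + 64)/(j^2 + 7*j + 10)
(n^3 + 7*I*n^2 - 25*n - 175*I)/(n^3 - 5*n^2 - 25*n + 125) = (n + 7*I)/(n - 5)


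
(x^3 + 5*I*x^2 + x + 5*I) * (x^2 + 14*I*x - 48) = x^5 + 19*I*x^4 - 117*x^3 - 221*I*x^2 - 118*x - 240*I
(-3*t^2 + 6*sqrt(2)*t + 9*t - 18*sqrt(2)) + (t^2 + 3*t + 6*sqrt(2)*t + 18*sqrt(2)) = -2*t^2 + 12*t + 12*sqrt(2)*t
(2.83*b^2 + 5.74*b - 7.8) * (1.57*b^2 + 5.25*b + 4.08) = 4.4431*b^4 + 23.8693*b^3 + 29.4354*b^2 - 17.5308*b - 31.824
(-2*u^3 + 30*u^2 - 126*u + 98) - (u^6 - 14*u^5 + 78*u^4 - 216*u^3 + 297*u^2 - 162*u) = -u^6 + 14*u^5 - 78*u^4 + 214*u^3 - 267*u^2 + 36*u + 98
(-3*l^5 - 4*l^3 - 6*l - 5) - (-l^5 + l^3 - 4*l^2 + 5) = -2*l^5 - 5*l^3 + 4*l^2 - 6*l - 10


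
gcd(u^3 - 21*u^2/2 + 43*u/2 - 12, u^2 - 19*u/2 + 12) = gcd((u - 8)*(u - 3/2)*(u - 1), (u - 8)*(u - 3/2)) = u^2 - 19*u/2 + 12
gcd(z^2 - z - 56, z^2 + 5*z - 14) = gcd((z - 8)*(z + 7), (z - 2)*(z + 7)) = z + 7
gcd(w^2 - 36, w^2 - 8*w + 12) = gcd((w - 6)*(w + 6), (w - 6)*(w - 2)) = w - 6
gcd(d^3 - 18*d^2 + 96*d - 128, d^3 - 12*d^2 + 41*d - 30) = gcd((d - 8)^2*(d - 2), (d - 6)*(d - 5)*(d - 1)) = 1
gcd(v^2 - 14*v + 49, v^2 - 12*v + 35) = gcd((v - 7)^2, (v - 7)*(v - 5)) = v - 7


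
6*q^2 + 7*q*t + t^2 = (q + t)*(6*q + t)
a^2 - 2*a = a*(a - 2)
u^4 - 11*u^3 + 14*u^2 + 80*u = u*(u - 8)*(u - 5)*(u + 2)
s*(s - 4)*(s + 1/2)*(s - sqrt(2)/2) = s^4 - 7*s^3/2 - sqrt(2)*s^3/2 - 2*s^2 + 7*sqrt(2)*s^2/4 + sqrt(2)*s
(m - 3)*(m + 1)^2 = m^3 - m^2 - 5*m - 3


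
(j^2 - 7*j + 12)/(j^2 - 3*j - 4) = (j - 3)/(j + 1)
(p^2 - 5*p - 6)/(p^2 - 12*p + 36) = (p + 1)/(p - 6)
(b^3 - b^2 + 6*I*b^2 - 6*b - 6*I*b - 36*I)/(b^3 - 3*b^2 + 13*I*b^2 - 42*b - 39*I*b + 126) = (b + 2)/(b + 7*I)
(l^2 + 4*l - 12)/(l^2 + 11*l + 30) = (l - 2)/(l + 5)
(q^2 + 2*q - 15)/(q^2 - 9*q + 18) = (q + 5)/(q - 6)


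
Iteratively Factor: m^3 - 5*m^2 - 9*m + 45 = (m + 3)*(m^2 - 8*m + 15) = (m - 3)*(m + 3)*(m - 5)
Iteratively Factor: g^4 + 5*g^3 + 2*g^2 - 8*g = (g - 1)*(g^3 + 6*g^2 + 8*g) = (g - 1)*(g + 2)*(g^2 + 4*g) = g*(g - 1)*(g + 2)*(g + 4)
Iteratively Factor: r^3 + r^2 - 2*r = (r - 1)*(r^2 + 2*r) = (r - 1)*(r + 2)*(r)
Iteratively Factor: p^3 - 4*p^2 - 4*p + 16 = (p - 2)*(p^2 - 2*p - 8) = (p - 2)*(p + 2)*(p - 4)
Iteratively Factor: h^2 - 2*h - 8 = (h - 4)*(h + 2)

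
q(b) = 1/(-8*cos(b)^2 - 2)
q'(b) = -16*sin(b)*cos(b)/(-8*cos(b)^2 - 2)^2 = -2*sin(2*b)/(2*cos(2*b) + 3)^2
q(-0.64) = -0.14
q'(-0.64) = 0.15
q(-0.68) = -0.15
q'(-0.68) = 0.17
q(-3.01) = -0.10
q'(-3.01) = -0.02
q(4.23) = -0.27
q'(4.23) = -0.47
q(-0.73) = -0.16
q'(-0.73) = 0.19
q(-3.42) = -0.11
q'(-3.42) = 0.05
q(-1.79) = -0.42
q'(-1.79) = -0.60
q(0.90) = -0.20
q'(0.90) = -0.30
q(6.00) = -0.11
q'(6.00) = 0.05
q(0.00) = -0.10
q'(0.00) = 0.00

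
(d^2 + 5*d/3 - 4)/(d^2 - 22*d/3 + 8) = (d + 3)/(d - 6)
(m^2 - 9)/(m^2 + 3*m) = (m - 3)/m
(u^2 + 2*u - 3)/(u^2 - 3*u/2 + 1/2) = 2*(u + 3)/(2*u - 1)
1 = 1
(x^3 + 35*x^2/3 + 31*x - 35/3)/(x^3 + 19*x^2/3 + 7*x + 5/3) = (3*x^2 + 20*x - 7)/(3*x^2 + 4*x + 1)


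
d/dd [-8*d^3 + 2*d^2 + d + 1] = -24*d^2 + 4*d + 1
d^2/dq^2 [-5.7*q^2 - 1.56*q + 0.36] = -11.4000000000000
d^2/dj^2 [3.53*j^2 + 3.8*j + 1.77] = 7.06000000000000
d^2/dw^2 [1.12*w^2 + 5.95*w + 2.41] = 2.24000000000000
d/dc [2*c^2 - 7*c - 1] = 4*c - 7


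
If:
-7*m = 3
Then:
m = -3/7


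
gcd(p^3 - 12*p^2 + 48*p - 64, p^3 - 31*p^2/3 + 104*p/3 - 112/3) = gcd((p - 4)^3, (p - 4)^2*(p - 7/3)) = p^2 - 8*p + 16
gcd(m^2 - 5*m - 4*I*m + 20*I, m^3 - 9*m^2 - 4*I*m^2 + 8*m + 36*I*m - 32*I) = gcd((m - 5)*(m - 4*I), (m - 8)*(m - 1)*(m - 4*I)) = m - 4*I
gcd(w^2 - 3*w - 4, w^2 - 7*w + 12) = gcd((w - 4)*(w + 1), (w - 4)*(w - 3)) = w - 4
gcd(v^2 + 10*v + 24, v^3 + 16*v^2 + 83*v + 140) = v + 4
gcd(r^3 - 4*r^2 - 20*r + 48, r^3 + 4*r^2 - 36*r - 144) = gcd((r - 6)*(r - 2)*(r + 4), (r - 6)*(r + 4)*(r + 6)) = r^2 - 2*r - 24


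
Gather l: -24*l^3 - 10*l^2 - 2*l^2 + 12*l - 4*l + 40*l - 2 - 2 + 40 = -24*l^3 - 12*l^2 + 48*l + 36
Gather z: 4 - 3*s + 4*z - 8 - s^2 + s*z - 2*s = -s^2 - 5*s + z*(s + 4) - 4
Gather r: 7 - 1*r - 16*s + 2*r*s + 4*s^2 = r*(2*s - 1) + 4*s^2 - 16*s + 7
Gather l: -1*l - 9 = -l - 9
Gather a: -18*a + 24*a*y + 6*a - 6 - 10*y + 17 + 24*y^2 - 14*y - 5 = a*(24*y - 12) + 24*y^2 - 24*y + 6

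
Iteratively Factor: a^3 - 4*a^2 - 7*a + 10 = (a - 1)*(a^2 - 3*a - 10) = (a - 5)*(a - 1)*(a + 2)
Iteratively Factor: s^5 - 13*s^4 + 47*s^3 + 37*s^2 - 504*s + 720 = (s - 5)*(s^4 - 8*s^3 + 7*s^2 + 72*s - 144) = (s - 5)*(s - 4)*(s^3 - 4*s^2 - 9*s + 36) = (s - 5)*(s - 4)*(s + 3)*(s^2 - 7*s + 12) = (s - 5)*(s - 4)^2*(s + 3)*(s - 3)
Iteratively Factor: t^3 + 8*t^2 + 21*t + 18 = (t + 3)*(t^2 + 5*t + 6) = (t + 2)*(t + 3)*(t + 3)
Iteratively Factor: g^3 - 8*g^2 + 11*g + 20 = (g - 4)*(g^2 - 4*g - 5) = (g - 5)*(g - 4)*(g + 1)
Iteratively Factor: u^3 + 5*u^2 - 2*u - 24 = (u + 3)*(u^2 + 2*u - 8) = (u + 3)*(u + 4)*(u - 2)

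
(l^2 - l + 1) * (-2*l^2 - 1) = -2*l^4 + 2*l^3 - 3*l^2 + l - 1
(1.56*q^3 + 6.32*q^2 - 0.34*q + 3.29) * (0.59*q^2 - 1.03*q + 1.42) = 0.9204*q^5 + 2.122*q^4 - 4.495*q^3 + 11.2657*q^2 - 3.8715*q + 4.6718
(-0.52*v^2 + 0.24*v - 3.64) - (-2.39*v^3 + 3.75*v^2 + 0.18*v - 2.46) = 2.39*v^3 - 4.27*v^2 + 0.06*v - 1.18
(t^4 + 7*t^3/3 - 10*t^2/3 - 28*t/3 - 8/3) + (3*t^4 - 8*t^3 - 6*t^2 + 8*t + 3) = 4*t^4 - 17*t^3/3 - 28*t^2/3 - 4*t/3 + 1/3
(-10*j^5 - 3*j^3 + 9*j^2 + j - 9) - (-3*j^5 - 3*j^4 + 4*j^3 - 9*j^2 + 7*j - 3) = -7*j^5 + 3*j^4 - 7*j^3 + 18*j^2 - 6*j - 6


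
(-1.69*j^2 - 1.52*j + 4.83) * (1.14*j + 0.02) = -1.9266*j^3 - 1.7666*j^2 + 5.4758*j + 0.0966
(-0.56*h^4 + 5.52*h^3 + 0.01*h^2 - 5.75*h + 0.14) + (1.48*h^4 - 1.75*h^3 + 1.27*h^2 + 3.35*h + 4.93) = 0.92*h^4 + 3.77*h^3 + 1.28*h^2 - 2.4*h + 5.07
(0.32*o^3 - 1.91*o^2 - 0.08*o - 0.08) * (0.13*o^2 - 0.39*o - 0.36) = 0.0416*o^5 - 0.3731*o^4 + 0.6193*o^3 + 0.7084*o^2 + 0.06*o + 0.0288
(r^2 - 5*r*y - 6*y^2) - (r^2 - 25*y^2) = -5*r*y + 19*y^2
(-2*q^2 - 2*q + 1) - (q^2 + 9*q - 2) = -3*q^2 - 11*q + 3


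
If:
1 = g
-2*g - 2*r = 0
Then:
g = 1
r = -1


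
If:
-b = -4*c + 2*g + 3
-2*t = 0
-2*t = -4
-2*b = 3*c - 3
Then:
No Solution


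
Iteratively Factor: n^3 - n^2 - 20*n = (n - 5)*(n^2 + 4*n) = n*(n - 5)*(n + 4)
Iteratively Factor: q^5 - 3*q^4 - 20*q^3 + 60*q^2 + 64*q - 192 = (q - 3)*(q^4 - 20*q^2 + 64) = (q - 3)*(q - 2)*(q^3 + 2*q^2 - 16*q - 32) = (q - 3)*(q - 2)*(q + 4)*(q^2 - 2*q - 8) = (q - 4)*(q - 3)*(q - 2)*(q + 4)*(q + 2)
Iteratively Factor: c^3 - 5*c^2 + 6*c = (c)*(c^2 - 5*c + 6) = c*(c - 2)*(c - 3)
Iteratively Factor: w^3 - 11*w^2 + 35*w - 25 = (w - 1)*(w^2 - 10*w + 25) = (w - 5)*(w - 1)*(w - 5)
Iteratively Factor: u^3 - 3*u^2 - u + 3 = (u + 1)*(u^2 - 4*u + 3) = (u - 3)*(u + 1)*(u - 1)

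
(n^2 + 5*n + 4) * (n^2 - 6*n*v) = n^4 - 6*n^3*v + 5*n^3 - 30*n^2*v + 4*n^2 - 24*n*v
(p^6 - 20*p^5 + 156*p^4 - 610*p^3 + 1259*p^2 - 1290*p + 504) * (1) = p^6 - 20*p^5 + 156*p^4 - 610*p^3 + 1259*p^2 - 1290*p + 504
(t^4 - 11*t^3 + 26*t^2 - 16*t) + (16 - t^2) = t^4 - 11*t^3 + 25*t^2 - 16*t + 16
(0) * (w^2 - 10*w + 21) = 0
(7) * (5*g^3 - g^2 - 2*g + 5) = 35*g^3 - 7*g^2 - 14*g + 35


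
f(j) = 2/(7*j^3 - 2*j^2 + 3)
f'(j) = 2*(-21*j^2 + 4*j)/(7*j^3 - 2*j^2 + 3)^2 = 2*j*(4 - 21*j)/(7*j^3 - 2*j^2 + 3)^2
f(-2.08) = -0.03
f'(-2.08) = -0.04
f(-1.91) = -0.04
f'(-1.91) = -0.06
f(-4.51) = -0.00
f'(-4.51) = -0.00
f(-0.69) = -7.94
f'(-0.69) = -402.56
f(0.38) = 0.65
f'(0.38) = -0.32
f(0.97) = 0.27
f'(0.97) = -0.56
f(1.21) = 0.16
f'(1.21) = -0.33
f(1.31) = 0.13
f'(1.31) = -0.26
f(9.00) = 0.00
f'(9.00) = 0.00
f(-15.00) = 0.00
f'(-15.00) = 0.00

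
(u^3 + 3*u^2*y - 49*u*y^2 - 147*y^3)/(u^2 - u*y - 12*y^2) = (-u^2 + 49*y^2)/(-u + 4*y)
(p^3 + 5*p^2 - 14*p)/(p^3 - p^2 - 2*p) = (p + 7)/(p + 1)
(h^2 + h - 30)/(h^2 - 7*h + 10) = (h + 6)/(h - 2)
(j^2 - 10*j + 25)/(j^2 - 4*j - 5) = (j - 5)/(j + 1)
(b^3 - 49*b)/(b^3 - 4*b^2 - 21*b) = (b + 7)/(b + 3)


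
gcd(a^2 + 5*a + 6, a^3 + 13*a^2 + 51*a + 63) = a + 3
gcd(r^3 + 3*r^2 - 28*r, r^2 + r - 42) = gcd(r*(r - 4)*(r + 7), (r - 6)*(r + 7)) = r + 7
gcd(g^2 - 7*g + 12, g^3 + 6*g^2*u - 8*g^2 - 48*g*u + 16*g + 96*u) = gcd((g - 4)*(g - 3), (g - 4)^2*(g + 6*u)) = g - 4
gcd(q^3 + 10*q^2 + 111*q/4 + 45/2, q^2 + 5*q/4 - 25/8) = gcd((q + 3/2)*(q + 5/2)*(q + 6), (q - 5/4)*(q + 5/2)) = q + 5/2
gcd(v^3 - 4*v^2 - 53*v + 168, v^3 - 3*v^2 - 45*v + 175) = v + 7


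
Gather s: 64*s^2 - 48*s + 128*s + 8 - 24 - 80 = 64*s^2 + 80*s - 96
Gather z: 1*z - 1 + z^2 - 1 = z^2 + z - 2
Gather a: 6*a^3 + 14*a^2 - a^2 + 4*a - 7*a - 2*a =6*a^3 + 13*a^2 - 5*a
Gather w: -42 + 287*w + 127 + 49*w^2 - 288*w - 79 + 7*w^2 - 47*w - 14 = 56*w^2 - 48*w - 8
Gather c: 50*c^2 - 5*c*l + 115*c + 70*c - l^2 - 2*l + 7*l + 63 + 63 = 50*c^2 + c*(185 - 5*l) - l^2 + 5*l + 126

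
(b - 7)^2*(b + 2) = b^3 - 12*b^2 + 21*b + 98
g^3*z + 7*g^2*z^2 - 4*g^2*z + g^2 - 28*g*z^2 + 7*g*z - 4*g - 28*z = (g - 4)*(g + 7*z)*(g*z + 1)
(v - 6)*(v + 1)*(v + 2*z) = v^3 + 2*v^2*z - 5*v^2 - 10*v*z - 6*v - 12*z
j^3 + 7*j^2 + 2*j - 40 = (j - 2)*(j + 4)*(j + 5)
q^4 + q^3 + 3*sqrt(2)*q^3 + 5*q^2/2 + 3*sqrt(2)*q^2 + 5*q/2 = q*(q + 1)*(q + sqrt(2)/2)*(q + 5*sqrt(2)/2)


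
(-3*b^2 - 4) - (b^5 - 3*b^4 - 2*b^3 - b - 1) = -b^5 + 3*b^4 + 2*b^3 - 3*b^2 + b - 3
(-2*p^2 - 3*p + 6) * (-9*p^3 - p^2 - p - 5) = 18*p^5 + 29*p^4 - 49*p^3 + 7*p^2 + 9*p - 30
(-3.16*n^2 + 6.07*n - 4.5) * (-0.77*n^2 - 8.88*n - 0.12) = 2.4332*n^4 + 23.3869*n^3 - 50.0574*n^2 + 39.2316*n + 0.54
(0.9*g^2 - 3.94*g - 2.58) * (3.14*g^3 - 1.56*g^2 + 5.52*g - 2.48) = 2.826*g^5 - 13.7756*g^4 + 3.0132*g^3 - 19.956*g^2 - 4.4704*g + 6.3984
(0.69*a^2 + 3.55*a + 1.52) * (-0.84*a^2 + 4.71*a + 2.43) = -0.5796*a^4 + 0.2679*a^3 + 17.1204*a^2 + 15.7857*a + 3.6936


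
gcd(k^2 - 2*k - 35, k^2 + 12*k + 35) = k + 5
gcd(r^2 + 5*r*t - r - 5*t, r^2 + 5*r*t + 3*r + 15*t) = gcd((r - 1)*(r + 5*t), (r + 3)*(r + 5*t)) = r + 5*t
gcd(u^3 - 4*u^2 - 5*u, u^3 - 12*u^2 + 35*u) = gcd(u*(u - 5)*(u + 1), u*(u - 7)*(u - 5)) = u^2 - 5*u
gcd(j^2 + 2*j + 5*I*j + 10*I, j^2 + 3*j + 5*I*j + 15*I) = j + 5*I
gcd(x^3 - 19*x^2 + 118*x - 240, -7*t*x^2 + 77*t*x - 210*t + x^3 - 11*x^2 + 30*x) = x^2 - 11*x + 30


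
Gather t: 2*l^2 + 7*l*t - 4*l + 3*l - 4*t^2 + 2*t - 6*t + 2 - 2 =2*l^2 - l - 4*t^2 + t*(7*l - 4)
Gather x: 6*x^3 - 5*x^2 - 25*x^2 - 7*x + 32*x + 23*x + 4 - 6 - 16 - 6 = 6*x^3 - 30*x^2 + 48*x - 24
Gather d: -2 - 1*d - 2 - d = -2*d - 4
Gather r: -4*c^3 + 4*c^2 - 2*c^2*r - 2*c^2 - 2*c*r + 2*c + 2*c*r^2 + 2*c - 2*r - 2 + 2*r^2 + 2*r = -4*c^3 + 2*c^2 + 4*c + r^2*(2*c + 2) + r*(-2*c^2 - 2*c) - 2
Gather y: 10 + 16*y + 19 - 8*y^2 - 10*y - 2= -8*y^2 + 6*y + 27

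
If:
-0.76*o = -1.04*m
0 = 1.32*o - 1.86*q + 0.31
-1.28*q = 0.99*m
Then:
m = -0.10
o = -0.13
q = 0.07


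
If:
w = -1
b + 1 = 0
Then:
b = -1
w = -1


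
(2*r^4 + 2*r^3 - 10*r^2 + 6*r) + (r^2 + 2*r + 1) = 2*r^4 + 2*r^3 - 9*r^2 + 8*r + 1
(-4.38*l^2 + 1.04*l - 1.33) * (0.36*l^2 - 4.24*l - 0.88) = -1.5768*l^4 + 18.9456*l^3 - 1.034*l^2 + 4.724*l + 1.1704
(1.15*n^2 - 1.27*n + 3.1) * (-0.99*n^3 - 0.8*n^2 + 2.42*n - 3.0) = -1.1385*n^5 + 0.3373*n^4 + 0.73*n^3 - 9.0034*n^2 + 11.312*n - 9.3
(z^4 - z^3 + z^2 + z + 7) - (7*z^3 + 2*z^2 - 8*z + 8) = z^4 - 8*z^3 - z^2 + 9*z - 1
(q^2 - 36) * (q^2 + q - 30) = q^4 + q^3 - 66*q^2 - 36*q + 1080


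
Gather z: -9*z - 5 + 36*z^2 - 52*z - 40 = 36*z^2 - 61*z - 45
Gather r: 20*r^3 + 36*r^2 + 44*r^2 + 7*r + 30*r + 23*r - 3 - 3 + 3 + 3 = 20*r^3 + 80*r^2 + 60*r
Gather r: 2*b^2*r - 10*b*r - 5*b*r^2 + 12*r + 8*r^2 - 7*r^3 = -7*r^3 + r^2*(8 - 5*b) + r*(2*b^2 - 10*b + 12)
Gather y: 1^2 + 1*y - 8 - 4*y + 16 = 9 - 3*y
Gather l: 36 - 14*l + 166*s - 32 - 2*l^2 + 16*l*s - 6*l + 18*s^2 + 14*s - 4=-2*l^2 + l*(16*s - 20) + 18*s^2 + 180*s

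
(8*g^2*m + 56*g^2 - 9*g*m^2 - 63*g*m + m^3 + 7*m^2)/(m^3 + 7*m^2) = 8*g^2/m^2 - 9*g/m + 1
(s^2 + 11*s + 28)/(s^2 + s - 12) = (s + 7)/(s - 3)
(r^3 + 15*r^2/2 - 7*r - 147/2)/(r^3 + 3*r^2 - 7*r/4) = 2*(r^2 + 4*r - 21)/(r*(2*r - 1))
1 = 1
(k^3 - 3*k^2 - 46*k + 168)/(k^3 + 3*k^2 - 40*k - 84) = (k - 4)/(k + 2)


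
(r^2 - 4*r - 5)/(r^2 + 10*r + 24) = (r^2 - 4*r - 5)/(r^2 + 10*r + 24)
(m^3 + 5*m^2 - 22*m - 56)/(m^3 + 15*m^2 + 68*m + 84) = (m - 4)/(m + 6)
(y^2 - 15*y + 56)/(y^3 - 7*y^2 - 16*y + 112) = (y - 8)/(y^2 - 16)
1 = 1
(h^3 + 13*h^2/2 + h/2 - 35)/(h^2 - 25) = (h^2 + 3*h/2 - 7)/(h - 5)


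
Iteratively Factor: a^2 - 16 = (a + 4)*(a - 4)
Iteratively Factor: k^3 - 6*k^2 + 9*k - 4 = (k - 1)*(k^2 - 5*k + 4) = (k - 1)^2*(k - 4)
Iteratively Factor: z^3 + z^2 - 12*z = (z)*(z^2 + z - 12) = z*(z - 3)*(z + 4)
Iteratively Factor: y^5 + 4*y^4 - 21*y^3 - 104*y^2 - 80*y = (y - 5)*(y^4 + 9*y^3 + 24*y^2 + 16*y) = y*(y - 5)*(y^3 + 9*y^2 + 24*y + 16) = y*(y - 5)*(y + 1)*(y^2 + 8*y + 16) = y*(y - 5)*(y + 1)*(y + 4)*(y + 4)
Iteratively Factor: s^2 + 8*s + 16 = (s + 4)*(s + 4)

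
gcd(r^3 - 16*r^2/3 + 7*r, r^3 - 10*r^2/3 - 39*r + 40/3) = 1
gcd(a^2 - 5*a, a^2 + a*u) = a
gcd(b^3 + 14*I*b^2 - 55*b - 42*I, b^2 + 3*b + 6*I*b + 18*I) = b + 6*I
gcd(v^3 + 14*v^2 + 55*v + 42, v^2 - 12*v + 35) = 1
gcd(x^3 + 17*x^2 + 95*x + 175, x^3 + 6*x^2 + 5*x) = x + 5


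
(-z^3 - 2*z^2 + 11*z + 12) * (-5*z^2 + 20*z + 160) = 5*z^5 - 10*z^4 - 255*z^3 - 160*z^2 + 2000*z + 1920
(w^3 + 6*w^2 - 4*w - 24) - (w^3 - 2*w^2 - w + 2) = 8*w^2 - 3*w - 26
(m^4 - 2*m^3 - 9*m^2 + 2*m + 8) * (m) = m^5 - 2*m^4 - 9*m^3 + 2*m^2 + 8*m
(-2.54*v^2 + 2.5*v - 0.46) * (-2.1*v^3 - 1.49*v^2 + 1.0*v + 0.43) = 5.334*v^5 - 1.4654*v^4 - 5.299*v^3 + 2.0932*v^2 + 0.615*v - 0.1978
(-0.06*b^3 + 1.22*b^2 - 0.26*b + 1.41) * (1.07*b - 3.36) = -0.0642*b^4 + 1.507*b^3 - 4.3774*b^2 + 2.3823*b - 4.7376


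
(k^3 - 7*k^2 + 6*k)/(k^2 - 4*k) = (k^2 - 7*k + 6)/(k - 4)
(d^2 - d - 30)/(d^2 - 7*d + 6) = (d + 5)/(d - 1)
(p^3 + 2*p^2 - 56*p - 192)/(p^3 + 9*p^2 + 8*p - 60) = (p^2 - 4*p - 32)/(p^2 + 3*p - 10)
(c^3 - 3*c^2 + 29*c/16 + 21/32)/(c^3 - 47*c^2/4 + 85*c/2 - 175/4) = (8*c^2 - 10*c - 3)/(8*(c^2 - 10*c + 25))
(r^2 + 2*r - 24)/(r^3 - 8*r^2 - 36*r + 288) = (r - 4)/(r^2 - 14*r + 48)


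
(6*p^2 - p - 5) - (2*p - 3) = 6*p^2 - 3*p - 2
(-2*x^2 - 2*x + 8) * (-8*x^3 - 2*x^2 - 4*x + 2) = 16*x^5 + 20*x^4 - 52*x^3 - 12*x^2 - 36*x + 16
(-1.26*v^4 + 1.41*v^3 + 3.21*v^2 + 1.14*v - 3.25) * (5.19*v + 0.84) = -6.5394*v^5 + 6.2595*v^4 + 17.8443*v^3 + 8.613*v^2 - 15.9099*v - 2.73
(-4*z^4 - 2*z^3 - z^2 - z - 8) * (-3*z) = 12*z^5 + 6*z^4 + 3*z^3 + 3*z^2 + 24*z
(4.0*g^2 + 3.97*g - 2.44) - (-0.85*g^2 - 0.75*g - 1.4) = 4.85*g^2 + 4.72*g - 1.04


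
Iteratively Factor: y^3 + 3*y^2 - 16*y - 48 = (y + 3)*(y^2 - 16) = (y + 3)*(y + 4)*(y - 4)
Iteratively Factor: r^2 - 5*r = (r - 5)*(r)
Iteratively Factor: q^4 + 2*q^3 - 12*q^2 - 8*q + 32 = (q + 4)*(q^3 - 2*q^2 - 4*q + 8) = (q + 2)*(q + 4)*(q^2 - 4*q + 4) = (q - 2)*(q + 2)*(q + 4)*(q - 2)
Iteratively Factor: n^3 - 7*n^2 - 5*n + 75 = (n + 3)*(n^2 - 10*n + 25) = (n - 5)*(n + 3)*(n - 5)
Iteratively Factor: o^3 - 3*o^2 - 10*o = (o + 2)*(o^2 - 5*o) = (o - 5)*(o + 2)*(o)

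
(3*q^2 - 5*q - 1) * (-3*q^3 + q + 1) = -9*q^5 + 15*q^4 + 6*q^3 - 2*q^2 - 6*q - 1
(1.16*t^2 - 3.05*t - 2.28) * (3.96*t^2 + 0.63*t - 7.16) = 4.5936*t^4 - 11.3472*t^3 - 19.2559*t^2 + 20.4016*t + 16.3248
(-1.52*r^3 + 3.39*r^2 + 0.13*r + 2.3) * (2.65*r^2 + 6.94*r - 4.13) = -4.028*r^5 - 1.5653*r^4 + 30.1487*r^3 - 7.0035*r^2 + 15.4251*r - 9.499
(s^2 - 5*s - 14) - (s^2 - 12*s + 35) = 7*s - 49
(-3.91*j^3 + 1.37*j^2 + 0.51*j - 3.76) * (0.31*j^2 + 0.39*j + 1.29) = -1.2121*j^5 - 1.1002*j^4 - 4.3515*j^3 + 0.8006*j^2 - 0.8085*j - 4.8504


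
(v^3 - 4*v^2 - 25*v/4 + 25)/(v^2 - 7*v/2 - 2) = (4*v^2 - 25)/(2*(2*v + 1))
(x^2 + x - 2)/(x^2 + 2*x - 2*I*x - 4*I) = (x - 1)/(x - 2*I)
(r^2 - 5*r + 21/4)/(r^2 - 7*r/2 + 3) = (r - 7/2)/(r - 2)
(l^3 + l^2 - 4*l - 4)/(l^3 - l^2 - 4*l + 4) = (l + 1)/(l - 1)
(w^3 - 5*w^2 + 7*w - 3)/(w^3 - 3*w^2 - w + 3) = (w - 1)/(w + 1)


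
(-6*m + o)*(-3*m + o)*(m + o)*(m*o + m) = 18*m^4*o + 18*m^4 + 9*m^3*o^2 + 9*m^3*o - 8*m^2*o^3 - 8*m^2*o^2 + m*o^4 + m*o^3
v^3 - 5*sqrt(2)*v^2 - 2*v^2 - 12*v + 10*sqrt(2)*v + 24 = (v - 2)*(v - 6*sqrt(2))*(v + sqrt(2))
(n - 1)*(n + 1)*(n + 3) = n^3 + 3*n^2 - n - 3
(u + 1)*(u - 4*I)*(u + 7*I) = u^3 + u^2 + 3*I*u^2 + 28*u + 3*I*u + 28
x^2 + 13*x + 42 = (x + 6)*(x + 7)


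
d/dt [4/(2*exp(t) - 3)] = -8*exp(t)/(2*exp(t) - 3)^2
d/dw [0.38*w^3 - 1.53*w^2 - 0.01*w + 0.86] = 1.14*w^2 - 3.06*w - 0.01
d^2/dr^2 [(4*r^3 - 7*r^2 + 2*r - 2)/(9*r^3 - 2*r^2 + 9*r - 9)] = 2*(-495*r^6 - 486*r^5 + 2565*r^4 - 3709*r^3 - 132*r^2 + 486*r - 531)/(729*r^9 - 486*r^8 + 2295*r^7 - 3167*r^6 + 3267*r^5 - 4968*r^4 + 3888*r^3 - 2673*r^2 + 2187*r - 729)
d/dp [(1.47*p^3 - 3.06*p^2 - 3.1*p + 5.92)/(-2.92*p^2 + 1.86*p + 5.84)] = (-4.2924*p^4 + 5.4684*p^3 + 11.0108*p^2 - 1.168*p - 29.1152)/(8.5264*p^4 - 10.8624*p^3 - 30.646*p^2 + 21.7248*p + 34.1056)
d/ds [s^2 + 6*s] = 2*s + 6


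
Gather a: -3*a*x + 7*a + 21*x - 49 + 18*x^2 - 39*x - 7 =a*(7 - 3*x) + 18*x^2 - 18*x - 56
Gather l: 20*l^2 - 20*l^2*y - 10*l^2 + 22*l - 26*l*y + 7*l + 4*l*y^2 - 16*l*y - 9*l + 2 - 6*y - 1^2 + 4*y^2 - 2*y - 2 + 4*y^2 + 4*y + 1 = l^2*(10 - 20*y) + l*(4*y^2 - 42*y + 20) + 8*y^2 - 4*y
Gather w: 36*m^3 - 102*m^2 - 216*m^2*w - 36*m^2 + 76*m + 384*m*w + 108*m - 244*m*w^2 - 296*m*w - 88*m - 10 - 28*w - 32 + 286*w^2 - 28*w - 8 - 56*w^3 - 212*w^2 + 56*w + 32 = 36*m^3 - 138*m^2 + 96*m - 56*w^3 + w^2*(74 - 244*m) + w*(-216*m^2 + 88*m) - 18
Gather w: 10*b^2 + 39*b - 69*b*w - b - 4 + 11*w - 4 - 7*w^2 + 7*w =10*b^2 + 38*b - 7*w^2 + w*(18 - 69*b) - 8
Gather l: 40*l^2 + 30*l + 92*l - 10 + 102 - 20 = 40*l^2 + 122*l + 72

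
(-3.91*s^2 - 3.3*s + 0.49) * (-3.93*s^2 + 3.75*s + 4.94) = 15.3663*s^4 - 1.6935*s^3 - 33.6161*s^2 - 14.4645*s + 2.4206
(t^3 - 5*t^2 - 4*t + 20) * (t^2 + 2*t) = t^5 - 3*t^4 - 14*t^3 + 12*t^2 + 40*t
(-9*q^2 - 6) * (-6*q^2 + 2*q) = 54*q^4 - 18*q^3 + 36*q^2 - 12*q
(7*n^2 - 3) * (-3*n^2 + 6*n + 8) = -21*n^4 + 42*n^3 + 65*n^2 - 18*n - 24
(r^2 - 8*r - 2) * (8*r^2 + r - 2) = 8*r^4 - 63*r^3 - 26*r^2 + 14*r + 4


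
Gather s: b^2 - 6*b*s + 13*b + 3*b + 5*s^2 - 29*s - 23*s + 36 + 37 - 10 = b^2 + 16*b + 5*s^2 + s*(-6*b - 52) + 63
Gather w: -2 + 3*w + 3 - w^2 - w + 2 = -w^2 + 2*w + 3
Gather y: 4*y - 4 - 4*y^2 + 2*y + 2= -4*y^2 + 6*y - 2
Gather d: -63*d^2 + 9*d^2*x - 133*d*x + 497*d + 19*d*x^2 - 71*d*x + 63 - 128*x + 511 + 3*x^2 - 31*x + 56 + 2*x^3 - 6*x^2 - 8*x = d^2*(9*x - 63) + d*(19*x^2 - 204*x + 497) + 2*x^3 - 3*x^2 - 167*x + 630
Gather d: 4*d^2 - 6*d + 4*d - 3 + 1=4*d^2 - 2*d - 2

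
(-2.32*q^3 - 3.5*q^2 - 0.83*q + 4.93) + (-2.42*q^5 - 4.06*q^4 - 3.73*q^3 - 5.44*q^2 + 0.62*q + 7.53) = -2.42*q^5 - 4.06*q^4 - 6.05*q^3 - 8.94*q^2 - 0.21*q + 12.46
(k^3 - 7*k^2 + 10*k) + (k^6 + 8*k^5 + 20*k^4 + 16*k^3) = k^6 + 8*k^5 + 20*k^4 + 17*k^3 - 7*k^2 + 10*k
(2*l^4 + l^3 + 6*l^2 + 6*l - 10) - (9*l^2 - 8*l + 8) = 2*l^4 + l^3 - 3*l^2 + 14*l - 18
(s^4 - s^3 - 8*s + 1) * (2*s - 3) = 2*s^5 - 5*s^4 + 3*s^3 - 16*s^2 + 26*s - 3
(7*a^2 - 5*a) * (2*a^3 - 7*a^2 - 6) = 14*a^5 - 59*a^4 + 35*a^3 - 42*a^2 + 30*a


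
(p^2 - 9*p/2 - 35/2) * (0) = 0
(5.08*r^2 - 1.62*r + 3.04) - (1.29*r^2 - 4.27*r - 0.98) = 3.79*r^2 + 2.65*r + 4.02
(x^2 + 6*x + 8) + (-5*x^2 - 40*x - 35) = -4*x^2 - 34*x - 27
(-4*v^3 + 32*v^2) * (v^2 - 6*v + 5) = -4*v^5 + 56*v^4 - 212*v^3 + 160*v^2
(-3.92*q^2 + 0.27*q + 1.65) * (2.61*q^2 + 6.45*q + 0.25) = -10.2312*q^4 - 24.5793*q^3 + 5.068*q^2 + 10.71*q + 0.4125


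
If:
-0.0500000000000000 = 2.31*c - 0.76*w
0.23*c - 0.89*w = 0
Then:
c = -0.02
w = -0.01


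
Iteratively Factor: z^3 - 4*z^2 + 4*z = (z - 2)*(z^2 - 2*z) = (z - 2)^2*(z)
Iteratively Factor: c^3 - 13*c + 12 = (c - 3)*(c^2 + 3*c - 4) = (c - 3)*(c + 4)*(c - 1)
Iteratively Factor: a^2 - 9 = (a - 3)*(a + 3)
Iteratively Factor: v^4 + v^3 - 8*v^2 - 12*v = (v - 3)*(v^3 + 4*v^2 + 4*v) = (v - 3)*(v + 2)*(v^2 + 2*v) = v*(v - 3)*(v + 2)*(v + 2)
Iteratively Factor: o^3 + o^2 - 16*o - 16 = (o + 1)*(o^2 - 16) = (o + 1)*(o + 4)*(o - 4)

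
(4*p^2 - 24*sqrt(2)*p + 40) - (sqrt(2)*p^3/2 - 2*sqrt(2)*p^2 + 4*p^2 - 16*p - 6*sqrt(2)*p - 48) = -sqrt(2)*p^3/2 + 2*sqrt(2)*p^2 - 18*sqrt(2)*p + 16*p + 88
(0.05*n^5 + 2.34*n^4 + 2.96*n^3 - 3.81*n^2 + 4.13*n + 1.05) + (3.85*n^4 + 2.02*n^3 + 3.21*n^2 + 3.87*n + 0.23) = 0.05*n^5 + 6.19*n^4 + 4.98*n^3 - 0.6*n^2 + 8.0*n + 1.28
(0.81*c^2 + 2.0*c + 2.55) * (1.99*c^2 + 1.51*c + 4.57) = 1.6119*c^4 + 5.2031*c^3 + 11.7962*c^2 + 12.9905*c + 11.6535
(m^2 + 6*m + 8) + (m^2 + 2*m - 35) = 2*m^2 + 8*m - 27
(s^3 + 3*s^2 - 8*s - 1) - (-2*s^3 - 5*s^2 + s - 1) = 3*s^3 + 8*s^2 - 9*s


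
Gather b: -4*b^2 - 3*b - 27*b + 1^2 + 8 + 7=-4*b^2 - 30*b + 16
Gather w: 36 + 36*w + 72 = 36*w + 108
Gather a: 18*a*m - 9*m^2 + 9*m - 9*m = 18*a*m - 9*m^2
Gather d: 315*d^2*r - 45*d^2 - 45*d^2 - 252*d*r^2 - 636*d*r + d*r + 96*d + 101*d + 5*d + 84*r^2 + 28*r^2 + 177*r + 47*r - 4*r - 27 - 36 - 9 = d^2*(315*r - 90) + d*(-252*r^2 - 635*r + 202) + 112*r^2 + 220*r - 72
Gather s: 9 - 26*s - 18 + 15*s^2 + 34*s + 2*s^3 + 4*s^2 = 2*s^3 + 19*s^2 + 8*s - 9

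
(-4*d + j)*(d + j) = -4*d^2 - 3*d*j + j^2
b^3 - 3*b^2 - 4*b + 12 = (b - 3)*(b - 2)*(b + 2)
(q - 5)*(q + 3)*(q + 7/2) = q^3 + 3*q^2/2 - 22*q - 105/2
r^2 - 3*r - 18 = (r - 6)*(r + 3)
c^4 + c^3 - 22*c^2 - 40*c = c*(c - 5)*(c + 2)*(c + 4)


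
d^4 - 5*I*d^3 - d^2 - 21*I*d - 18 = (d - 3*I)^2*(d - I)*(d + 2*I)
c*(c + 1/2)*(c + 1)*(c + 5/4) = c^4 + 11*c^3/4 + 19*c^2/8 + 5*c/8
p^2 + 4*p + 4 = (p + 2)^2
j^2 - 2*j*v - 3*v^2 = (j - 3*v)*(j + v)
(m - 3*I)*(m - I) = m^2 - 4*I*m - 3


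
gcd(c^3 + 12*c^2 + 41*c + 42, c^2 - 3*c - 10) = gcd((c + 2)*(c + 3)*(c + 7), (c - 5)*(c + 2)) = c + 2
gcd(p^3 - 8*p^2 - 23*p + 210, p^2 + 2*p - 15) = p + 5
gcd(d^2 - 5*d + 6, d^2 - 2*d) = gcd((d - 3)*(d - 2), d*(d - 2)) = d - 2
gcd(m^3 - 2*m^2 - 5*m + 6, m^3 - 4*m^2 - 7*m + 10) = m^2 + m - 2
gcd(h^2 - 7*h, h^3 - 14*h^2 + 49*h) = h^2 - 7*h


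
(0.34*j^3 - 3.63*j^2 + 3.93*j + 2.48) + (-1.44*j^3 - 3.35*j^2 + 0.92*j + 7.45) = -1.1*j^3 - 6.98*j^2 + 4.85*j + 9.93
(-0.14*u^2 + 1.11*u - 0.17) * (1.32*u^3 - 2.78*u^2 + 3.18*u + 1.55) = -0.1848*u^5 + 1.8544*u^4 - 3.7554*u^3 + 3.7854*u^2 + 1.1799*u - 0.2635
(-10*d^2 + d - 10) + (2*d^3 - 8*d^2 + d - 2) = 2*d^3 - 18*d^2 + 2*d - 12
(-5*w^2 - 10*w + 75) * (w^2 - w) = -5*w^4 - 5*w^3 + 85*w^2 - 75*w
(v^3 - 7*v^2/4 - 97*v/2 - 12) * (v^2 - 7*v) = v^5 - 35*v^4/4 - 145*v^3/4 + 655*v^2/2 + 84*v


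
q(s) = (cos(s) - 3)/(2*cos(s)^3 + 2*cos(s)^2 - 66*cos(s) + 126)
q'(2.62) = 0.00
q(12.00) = -0.03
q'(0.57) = 0.01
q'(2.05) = 0.00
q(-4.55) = -0.02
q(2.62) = -0.02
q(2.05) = -0.02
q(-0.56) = -0.03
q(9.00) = -0.02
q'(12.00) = -0.00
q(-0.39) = -0.03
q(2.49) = -0.02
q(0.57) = -0.03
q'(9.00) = 0.00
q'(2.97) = 0.00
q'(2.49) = 0.00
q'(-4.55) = 0.00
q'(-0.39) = -0.00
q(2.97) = -0.02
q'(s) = (cos(s) - 3)*(6*sin(s)*cos(s)^2 + 4*sin(s)*cos(s) - 66*sin(s))/(2*cos(s)^3 + 2*cos(s)^2 - 66*cos(s) + 126)^2 - sin(s)/(2*cos(s)^3 + 2*cos(s)^2 - 66*cos(s) + 126) = (cos(s) + 2)*sin(s)/((cos(s) - 3)^2*(cos(s) + 7)^2)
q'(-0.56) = -0.01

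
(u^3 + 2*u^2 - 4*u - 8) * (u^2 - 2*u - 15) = u^5 - 23*u^3 - 30*u^2 + 76*u + 120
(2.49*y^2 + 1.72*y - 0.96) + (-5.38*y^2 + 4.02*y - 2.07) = -2.89*y^2 + 5.74*y - 3.03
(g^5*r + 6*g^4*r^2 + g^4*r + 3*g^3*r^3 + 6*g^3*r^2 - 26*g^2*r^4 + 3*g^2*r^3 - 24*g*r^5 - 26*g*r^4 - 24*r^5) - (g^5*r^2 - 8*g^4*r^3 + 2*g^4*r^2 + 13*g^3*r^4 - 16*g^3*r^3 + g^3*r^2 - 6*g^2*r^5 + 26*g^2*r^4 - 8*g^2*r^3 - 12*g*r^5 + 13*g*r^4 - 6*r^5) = -g^5*r^2 + g^5*r + 8*g^4*r^3 + 4*g^4*r^2 + g^4*r - 13*g^3*r^4 + 19*g^3*r^3 + 5*g^3*r^2 + 6*g^2*r^5 - 52*g^2*r^4 + 11*g^2*r^3 - 12*g*r^5 - 39*g*r^4 - 18*r^5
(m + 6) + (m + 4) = 2*m + 10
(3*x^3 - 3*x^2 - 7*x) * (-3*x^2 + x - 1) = -9*x^5 + 12*x^4 + 15*x^3 - 4*x^2 + 7*x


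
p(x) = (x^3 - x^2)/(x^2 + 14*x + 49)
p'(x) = (-2*x - 14)*(x^3 - x^2)/(x^2 + 14*x + 49)^2 + (3*x^2 - 2*x)/(x^2 + 14*x + 49) = x*(x^2 + 21*x - 14)/(x^3 + 21*x^2 + 147*x + 343)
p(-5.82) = -165.91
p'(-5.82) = 362.54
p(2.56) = 0.11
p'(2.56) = 0.14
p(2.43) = 0.09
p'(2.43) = 0.12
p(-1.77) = -0.32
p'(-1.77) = 0.59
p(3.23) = 0.22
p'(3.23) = 0.19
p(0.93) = -0.00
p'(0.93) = 0.01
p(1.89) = 0.04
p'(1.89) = 0.08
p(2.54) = 0.11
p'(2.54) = 0.13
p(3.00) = 0.18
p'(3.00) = 0.17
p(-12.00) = -74.88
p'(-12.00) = -11.71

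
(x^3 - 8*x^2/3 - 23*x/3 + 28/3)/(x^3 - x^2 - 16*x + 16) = (x + 7/3)/(x + 4)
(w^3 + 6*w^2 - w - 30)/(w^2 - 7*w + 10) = (w^2 + 8*w + 15)/(w - 5)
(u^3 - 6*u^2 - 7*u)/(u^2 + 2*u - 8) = u*(u^2 - 6*u - 7)/(u^2 + 2*u - 8)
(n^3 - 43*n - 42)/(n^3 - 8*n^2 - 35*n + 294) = (n + 1)/(n - 7)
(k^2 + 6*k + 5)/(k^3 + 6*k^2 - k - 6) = (k + 5)/(k^2 + 5*k - 6)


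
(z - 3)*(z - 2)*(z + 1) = z^3 - 4*z^2 + z + 6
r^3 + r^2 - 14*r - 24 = (r - 4)*(r + 2)*(r + 3)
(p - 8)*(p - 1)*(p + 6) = p^3 - 3*p^2 - 46*p + 48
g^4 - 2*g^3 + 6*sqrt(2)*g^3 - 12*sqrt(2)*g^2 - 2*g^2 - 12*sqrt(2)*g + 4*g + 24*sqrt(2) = (g - 2)*(g - sqrt(2))*(g + sqrt(2))*(g + 6*sqrt(2))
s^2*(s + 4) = s^3 + 4*s^2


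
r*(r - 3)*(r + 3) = r^3 - 9*r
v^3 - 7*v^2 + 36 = (v - 6)*(v - 3)*(v + 2)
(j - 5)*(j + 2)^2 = j^3 - j^2 - 16*j - 20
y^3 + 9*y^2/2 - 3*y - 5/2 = (y - 1)*(y + 1/2)*(y + 5)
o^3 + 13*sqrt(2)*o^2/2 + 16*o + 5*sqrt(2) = (o + sqrt(2)/2)*(o + sqrt(2))*(o + 5*sqrt(2))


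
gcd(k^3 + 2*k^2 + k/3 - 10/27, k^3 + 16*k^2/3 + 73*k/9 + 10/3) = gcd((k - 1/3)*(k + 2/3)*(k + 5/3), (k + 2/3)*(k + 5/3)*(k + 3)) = k^2 + 7*k/3 + 10/9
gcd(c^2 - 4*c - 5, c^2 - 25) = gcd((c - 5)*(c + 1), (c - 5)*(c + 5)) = c - 5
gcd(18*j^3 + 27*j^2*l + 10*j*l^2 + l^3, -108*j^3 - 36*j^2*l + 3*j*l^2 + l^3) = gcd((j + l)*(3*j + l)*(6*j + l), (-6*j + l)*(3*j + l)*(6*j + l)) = 18*j^2 + 9*j*l + l^2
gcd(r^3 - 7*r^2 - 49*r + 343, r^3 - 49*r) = r^2 - 49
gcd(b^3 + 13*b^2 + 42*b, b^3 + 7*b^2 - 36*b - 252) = b^2 + 13*b + 42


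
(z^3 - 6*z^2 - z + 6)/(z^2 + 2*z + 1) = (z^2 - 7*z + 6)/(z + 1)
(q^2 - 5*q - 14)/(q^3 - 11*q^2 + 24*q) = (q^2 - 5*q - 14)/(q*(q^2 - 11*q + 24))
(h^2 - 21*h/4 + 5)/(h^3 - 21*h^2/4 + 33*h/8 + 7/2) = 2*(4*h - 5)/(8*h^2 - 10*h - 7)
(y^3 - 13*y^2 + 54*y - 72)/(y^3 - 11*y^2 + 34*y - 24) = (y - 3)/(y - 1)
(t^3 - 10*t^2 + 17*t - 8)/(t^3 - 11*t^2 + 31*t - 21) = (t^2 - 9*t + 8)/(t^2 - 10*t + 21)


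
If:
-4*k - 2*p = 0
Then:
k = -p/2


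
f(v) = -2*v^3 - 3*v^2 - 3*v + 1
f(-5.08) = 201.01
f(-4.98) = 188.55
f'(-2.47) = -24.79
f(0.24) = 0.08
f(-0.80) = 2.50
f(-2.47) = 20.25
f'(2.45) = -53.72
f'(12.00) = -939.00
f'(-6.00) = -183.00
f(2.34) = -48.07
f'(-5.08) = -127.36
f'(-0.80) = -2.04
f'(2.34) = -49.89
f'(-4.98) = -121.92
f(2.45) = -53.77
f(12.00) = -3923.00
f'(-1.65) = -9.44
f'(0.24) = -4.79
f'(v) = -6*v^2 - 6*v - 3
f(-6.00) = 343.00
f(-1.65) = 6.77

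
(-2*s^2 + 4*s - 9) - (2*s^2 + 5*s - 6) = -4*s^2 - s - 3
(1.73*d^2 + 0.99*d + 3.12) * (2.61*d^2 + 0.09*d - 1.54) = 4.5153*d^4 + 2.7396*d^3 + 5.5681*d^2 - 1.2438*d - 4.8048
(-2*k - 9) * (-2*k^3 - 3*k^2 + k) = 4*k^4 + 24*k^3 + 25*k^2 - 9*k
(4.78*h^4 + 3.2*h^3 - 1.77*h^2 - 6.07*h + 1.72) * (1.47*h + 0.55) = 7.0266*h^5 + 7.333*h^4 - 0.8419*h^3 - 9.8964*h^2 - 0.8101*h + 0.946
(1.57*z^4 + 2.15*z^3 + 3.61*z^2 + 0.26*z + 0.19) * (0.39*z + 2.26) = 0.6123*z^5 + 4.3867*z^4 + 6.2669*z^3 + 8.26*z^2 + 0.6617*z + 0.4294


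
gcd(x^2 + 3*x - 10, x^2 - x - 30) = x + 5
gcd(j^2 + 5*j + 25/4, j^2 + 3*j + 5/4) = j + 5/2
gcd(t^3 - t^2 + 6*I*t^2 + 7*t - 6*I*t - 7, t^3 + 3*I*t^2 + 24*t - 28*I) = t + 7*I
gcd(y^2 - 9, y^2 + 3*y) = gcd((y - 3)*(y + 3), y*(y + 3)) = y + 3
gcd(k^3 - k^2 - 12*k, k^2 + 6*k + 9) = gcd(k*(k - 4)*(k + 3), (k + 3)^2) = k + 3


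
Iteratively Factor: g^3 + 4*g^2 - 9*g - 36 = (g - 3)*(g^2 + 7*g + 12) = (g - 3)*(g + 4)*(g + 3)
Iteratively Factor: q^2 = (q)*(q)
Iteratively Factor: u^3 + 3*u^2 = (u + 3)*(u^2) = u*(u + 3)*(u)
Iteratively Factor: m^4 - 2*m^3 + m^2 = (m)*(m^3 - 2*m^2 + m) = m^2*(m^2 - 2*m + 1) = m^2*(m - 1)*(m - 1)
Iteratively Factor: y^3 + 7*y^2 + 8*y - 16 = (y + 4)*(y^2 + 3*y - 4) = (y - 1)*(y + 4)*(y + 4)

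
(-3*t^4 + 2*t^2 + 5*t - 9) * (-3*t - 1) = 9*t^5 + 3*t^4 - 6*t^3 - 17*t^2 + 22*t + 9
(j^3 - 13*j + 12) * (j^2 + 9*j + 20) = j^5 + 9*j^4 + 7*j^3 - 105*j^2 - 152*j + 240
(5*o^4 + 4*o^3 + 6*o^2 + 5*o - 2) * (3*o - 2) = 15*o^5 + 2*o^4 + 10*o^3 + 3*o^2 - 16*o + 4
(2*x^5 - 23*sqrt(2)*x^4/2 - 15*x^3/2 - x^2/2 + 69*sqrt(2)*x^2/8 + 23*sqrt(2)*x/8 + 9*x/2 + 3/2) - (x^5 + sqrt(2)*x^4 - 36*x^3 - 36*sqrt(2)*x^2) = x^5 - 25*sqrt(2)*x^4/2 + 57*x^3/2 - x^2/2 + 357*sqrt(2)*x^2/8 + 23*sqrt(2)*x/8 + 9*x/2 + 3/2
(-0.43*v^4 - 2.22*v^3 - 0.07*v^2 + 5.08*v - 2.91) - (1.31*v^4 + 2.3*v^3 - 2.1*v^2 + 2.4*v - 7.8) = -1.74*v^4 - 4.52*v^3 + 2.03*v^2 + 2.68*v + 4.89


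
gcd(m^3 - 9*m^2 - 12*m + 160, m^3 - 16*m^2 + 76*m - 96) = m - 8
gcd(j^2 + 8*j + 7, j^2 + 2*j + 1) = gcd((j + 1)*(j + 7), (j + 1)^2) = j + 1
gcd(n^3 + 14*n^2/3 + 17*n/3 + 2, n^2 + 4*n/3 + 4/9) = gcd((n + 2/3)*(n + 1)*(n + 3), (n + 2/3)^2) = n + 2/3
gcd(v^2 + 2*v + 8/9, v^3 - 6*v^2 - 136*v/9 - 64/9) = v^2 + 2*v + 8/9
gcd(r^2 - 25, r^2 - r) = 1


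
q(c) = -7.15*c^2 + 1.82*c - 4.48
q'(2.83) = -38.65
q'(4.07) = -56.38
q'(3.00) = -41.08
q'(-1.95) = 29.70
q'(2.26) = -30.50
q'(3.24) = -44.51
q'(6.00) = -83.98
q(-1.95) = -35.22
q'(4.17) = -57.81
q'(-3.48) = 51.58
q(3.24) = -73.64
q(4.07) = -115.51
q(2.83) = -56.59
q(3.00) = -63.37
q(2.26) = -36.89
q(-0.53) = -7.45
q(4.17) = -121.22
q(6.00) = -250.96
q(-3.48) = -97.40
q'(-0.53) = 9.40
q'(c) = 1.82 - 14.3*c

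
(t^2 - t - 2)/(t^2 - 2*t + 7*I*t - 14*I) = (t + 1)/(t + 7*I)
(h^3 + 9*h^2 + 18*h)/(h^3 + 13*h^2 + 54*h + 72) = h/(h + 4)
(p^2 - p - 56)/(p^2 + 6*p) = (p^2 - p - 56)/(p*(p + 6))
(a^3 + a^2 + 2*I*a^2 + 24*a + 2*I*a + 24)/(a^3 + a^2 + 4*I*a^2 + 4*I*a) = (a^2 + 2*I*a + 24)/(a*(a + 4*I))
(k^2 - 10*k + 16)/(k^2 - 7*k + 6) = (k^2 - 10*k + 16)/(k^2 - 7*k + 6)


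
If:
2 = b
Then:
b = 2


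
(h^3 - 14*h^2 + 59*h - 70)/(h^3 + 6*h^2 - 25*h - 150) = (h^2 - 9*h + 14)/(h^2 + 11*h + 30)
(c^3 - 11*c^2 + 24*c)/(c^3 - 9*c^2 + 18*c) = (c - 8)/(c - 6)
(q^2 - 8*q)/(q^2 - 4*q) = (q - 8)/(q - 4)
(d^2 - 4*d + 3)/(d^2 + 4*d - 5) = (d - 3)/(d + 5)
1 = 1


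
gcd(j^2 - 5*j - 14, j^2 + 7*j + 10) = j + 2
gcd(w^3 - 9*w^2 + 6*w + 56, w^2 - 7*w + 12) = w - 4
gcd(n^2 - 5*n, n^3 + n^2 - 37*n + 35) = n - 5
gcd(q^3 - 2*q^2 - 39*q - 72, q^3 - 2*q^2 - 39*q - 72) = q^3 - 2*q^2 - 39*q - 72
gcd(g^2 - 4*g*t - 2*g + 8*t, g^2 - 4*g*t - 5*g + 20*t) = -g + 4*t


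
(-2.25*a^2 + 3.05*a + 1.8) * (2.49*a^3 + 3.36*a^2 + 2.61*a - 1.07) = -5.6025*a^5 + 0.0345000000000004*a^4 + 8.8575*a^3 + 16.416*a^2 + 1.4345*a - 1.926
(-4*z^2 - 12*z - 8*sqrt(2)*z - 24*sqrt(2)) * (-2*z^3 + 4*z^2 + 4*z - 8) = 8*z^5 + 8*z^4 + 16*sqrt(2)*z^4 - 64*z^3 + 16*sqrt(2)*z^3 - 128*sqrt(2)*z^2 - 16*z^2 - 32*sqrt(2)*z + 96*z + 192*sqrt(2)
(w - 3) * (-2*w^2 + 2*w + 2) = -2*w^3 + 8*w^2 - 4*w - 6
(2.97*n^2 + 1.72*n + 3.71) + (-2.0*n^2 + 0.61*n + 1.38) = 0.97*n^2 + 2.33*n + 5.09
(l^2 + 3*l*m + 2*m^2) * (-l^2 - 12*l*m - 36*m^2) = -l^4 - 15*l^3*m - 74*l^2*m^2 - 132*l*m^3 - 72*m^4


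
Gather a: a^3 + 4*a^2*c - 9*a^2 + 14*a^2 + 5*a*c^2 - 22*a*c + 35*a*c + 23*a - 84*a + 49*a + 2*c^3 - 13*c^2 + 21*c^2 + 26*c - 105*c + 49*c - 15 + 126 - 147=a^3 + a^2*(4*c + 5) + a*(5*c^2 + 13*c - 12) + 2*c^3 + 8*c^2 - 30*c - 36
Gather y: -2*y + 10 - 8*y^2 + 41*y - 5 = -8*y^2 + 39*y + 5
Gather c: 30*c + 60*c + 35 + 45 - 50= 90*c + 30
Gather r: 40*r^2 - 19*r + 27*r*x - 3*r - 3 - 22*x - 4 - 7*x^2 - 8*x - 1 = 40*r^2 + r*(27*x - 22) - 7*x^2 - 30*x - 8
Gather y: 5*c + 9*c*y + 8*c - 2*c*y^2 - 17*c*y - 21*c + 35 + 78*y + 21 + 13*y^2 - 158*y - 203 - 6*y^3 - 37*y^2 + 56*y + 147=-8*c - 6*y^3 + y^2*(-2*c - 24) + y*(-8*c - 24)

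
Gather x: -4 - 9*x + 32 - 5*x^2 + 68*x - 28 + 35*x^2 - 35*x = 30*x^2 + 24*x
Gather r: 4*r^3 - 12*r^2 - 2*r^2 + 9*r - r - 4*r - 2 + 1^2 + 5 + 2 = 4*r^3 - 14*r^2 + 4*r + 6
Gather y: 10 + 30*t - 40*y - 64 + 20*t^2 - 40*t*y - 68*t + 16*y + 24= 20*t^2 - 38*t + y*(-40*t - 24) - 30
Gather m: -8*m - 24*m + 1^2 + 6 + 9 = 16 - 32*m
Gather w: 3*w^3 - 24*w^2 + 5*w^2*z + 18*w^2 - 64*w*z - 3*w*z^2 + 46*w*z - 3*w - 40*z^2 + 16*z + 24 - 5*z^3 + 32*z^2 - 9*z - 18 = 3*w^3 + w^2*(5*z - 6) + w*(-3*z^2 - 18*z - 3) - 5*z^3 - 8*z^2 + 7*z + 6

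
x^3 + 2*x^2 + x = x*(x + 1)^2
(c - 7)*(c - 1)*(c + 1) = c^3 - 7*c^2 - c + 7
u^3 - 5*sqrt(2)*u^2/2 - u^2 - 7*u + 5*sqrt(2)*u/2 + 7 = (u - 1)*(u - 7*sqrt(2)/2)*(u + sqrt(2))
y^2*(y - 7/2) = y^3 - 7*y^2/2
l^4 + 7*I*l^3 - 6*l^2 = l^2*(l + I)*(l + 6*I)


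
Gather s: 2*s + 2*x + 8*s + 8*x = 10*s + 10*x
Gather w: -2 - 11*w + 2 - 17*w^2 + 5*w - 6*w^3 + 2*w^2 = -6*w^3 - 15*w^2 - 6*w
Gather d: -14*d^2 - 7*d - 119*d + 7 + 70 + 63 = -14*d^2 - 126*d + 140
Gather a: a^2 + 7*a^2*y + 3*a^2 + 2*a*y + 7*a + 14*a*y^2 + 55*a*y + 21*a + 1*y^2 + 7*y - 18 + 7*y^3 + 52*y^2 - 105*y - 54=a^2*(7*y + 4) + a*(14*y^2 + 57*y + 28) + 7*y^3 + 53*y^2 - 98*y - 72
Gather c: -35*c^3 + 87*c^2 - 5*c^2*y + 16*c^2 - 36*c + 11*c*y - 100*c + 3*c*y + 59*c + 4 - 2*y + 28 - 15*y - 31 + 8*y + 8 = -35*c^3 + c^2*(103 - 5*y) + c*(14*y - 77) - 9*y + 9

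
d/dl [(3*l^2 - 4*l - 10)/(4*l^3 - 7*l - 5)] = (2*(2 - 3*l)*(-4*l^3 + 7*l + 5) + (12*l^2 - 7)*(-3*l^2 + 4*l + 10))/(-4*l^3 + 7*l + 5)^2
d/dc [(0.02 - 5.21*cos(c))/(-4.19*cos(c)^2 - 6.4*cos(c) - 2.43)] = (21.8299*cos(c)^2 - 0.1676*cos(c) - 12.7883)*sin(c)/(17.5561*cos(c)^4 + 53.632*cos(c)^3 + 61.3234*cos(c)^2 + 31.104*cos(c) + 5.9049)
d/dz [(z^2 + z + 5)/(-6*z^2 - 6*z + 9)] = 13*(2*z + 1)/(3*(4*z^4 + 8*z^3 - 8*z^2 - 12*z + 9))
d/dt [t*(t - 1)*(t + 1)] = 3*t^2 - 1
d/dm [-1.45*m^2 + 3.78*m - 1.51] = 3.78 - 2.9*m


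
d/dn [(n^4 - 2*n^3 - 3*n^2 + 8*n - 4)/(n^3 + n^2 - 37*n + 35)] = (n^4 + 4*n^3 - 103*n^2 + 62*n + 132)/(n^4 + 4*n^3 - 66*n^2 - 140*n + 1225)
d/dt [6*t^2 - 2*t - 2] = 12*t - 2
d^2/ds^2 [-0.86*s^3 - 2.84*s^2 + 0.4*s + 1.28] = -5.16*s - 5.68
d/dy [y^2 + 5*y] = 2*y + 5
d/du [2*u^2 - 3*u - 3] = 4*u - 3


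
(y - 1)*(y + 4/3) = y^2 + y/3 - 4/3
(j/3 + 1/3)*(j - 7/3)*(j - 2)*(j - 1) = j^4/3 - 13*j^3/9 + 11*j^2/9 + 13*j/9 - 14/9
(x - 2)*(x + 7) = x^2 + 5*x - 14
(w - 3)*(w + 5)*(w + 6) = w^3 + 8*w^2 - 3*w - 90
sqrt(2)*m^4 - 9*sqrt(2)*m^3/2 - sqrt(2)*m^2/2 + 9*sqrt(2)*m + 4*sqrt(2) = (m - 4)*(m - 2)*(m + 1/2)*(sqrt(2)*m + sqrt(2))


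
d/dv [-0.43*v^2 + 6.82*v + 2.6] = 6.82 - 0.86*v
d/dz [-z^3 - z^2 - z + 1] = -3*z^2 - 2*z - 1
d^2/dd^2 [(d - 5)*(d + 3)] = 2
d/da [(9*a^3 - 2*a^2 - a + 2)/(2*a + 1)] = (36*a^3 + 23*a^2 - 4*a - 5)/(4*a^2 + 4*a + 1)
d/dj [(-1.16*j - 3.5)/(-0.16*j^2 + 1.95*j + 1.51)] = (-0.1856*j^2 - 1.12*j + 5.0734)/(0.0256*j^4 - 0.624*j^3 + 3.3193*j^2 + 5.889*j + 2.2801)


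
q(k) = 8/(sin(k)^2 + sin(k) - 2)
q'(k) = 8*(-2*sin(k)*cos(k) - cos(k))/(sin(k)^2 + sin(k) - 2)^2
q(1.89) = -53.69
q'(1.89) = 327.85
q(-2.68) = -3.56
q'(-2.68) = 0.15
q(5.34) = -3.71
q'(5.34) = 0.63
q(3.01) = -4.32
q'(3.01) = 2.92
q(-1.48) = -3.99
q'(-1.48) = 0.18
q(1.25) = -53.18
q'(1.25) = -322.99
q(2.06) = -23.66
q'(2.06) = 90.94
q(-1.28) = -3.92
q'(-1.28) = 0.50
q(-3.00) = -3.77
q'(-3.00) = 1.26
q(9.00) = -5.64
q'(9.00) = 6.61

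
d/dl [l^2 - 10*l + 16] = 2*l - 10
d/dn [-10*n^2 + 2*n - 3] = 2 - 20*n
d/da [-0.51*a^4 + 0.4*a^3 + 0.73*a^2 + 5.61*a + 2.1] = -2.04*a^3 + 1.2*a^2 + 1.46*a + 5.61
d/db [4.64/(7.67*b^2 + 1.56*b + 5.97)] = (-71.1776*b - 7.2384)/(7.67*b^2 + 1.56*b + 5.97)^2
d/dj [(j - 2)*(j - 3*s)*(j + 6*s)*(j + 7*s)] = 4*j^3 + 30*j^2*s - 6*j^2 + 6*j*s^2 - 40*j*s - 126*s^3 - 6*s^2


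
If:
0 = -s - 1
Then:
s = -1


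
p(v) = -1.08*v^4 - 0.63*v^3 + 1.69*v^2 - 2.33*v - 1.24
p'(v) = -4.32*v^3 - 1.89*v^2 + 3.38*v - 2.33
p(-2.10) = -4.06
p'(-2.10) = 22.24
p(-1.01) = 2.36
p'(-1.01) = -3.22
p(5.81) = -1311.92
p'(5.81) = -893.74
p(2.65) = -60.53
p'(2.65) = -87.04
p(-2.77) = -32.01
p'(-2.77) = 65.62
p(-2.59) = -21.52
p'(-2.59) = 51.29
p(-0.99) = 2.30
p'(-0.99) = -3.34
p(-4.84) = -471.60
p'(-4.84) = 426.84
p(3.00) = -97.51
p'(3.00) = -125.84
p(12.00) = -23269.36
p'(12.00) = -7698.89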